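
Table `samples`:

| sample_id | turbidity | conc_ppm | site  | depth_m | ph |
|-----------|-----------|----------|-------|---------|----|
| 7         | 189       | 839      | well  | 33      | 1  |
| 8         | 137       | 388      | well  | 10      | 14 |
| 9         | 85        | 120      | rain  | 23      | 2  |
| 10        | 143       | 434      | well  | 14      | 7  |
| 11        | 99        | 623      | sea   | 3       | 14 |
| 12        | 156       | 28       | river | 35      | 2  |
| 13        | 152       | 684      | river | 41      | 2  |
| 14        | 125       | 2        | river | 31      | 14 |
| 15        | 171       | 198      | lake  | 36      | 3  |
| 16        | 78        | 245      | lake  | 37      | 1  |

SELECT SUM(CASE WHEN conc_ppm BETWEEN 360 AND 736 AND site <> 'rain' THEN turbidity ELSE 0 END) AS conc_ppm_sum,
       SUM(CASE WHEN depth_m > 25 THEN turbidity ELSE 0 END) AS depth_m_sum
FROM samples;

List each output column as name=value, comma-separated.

[conc_ppm_sum: conc_ppm BETWEEN 360 AND 736 AND site <> 'rain']
sample_id=7: ✗
sample_id=8: ✓ → 137
sample_id=9: ✗
sample_id=10: ✓ → 143
sample_id=11: ✓ → 99
sample_id=12: ✗
sample_id=13: ✓ → 152
sample_id=14: ✗
sample_id=15: ✗
sample_id=16: ✗
conc_ppm_sum = 137 + 143 + 99 + 152 = 531
—
[depth_m_sum: depth_m > 25]
sample_id=7: ✓ → 189
sample_id=8: ✗
sample_id=9: ✗
sample_id=10: ✗
sample_id=11: ✗
sample_id=12: ✓ → 156
sample_id=13: ✓ → 152
sample_id=14: ✓ → 125
sample_id=15: ✓ → 171
sample_id=16: ✓ → 78
depth_m_sum = 189 + 156 + 152 + 125 + 171 + 78 = 871

conc_ppm_sum=531, depth_m_sum=871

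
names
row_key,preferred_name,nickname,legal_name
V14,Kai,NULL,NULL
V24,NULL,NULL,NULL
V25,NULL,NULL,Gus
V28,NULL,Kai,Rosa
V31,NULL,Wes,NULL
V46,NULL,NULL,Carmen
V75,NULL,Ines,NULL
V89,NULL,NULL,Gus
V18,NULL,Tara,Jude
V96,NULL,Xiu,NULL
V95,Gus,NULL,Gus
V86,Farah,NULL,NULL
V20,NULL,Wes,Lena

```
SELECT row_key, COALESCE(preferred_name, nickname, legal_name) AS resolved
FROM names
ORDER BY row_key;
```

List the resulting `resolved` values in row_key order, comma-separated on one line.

Kai, Tara, Wes, NULL, Gus, Kai, Wes, Carmen, Ines, Farah, Gus, Gus, Xiu

row_key=V14: preferred_name=Kai → Kai
row_key=V18: preferred_name=NULL, nickname=Tara → Tara
row_key=V20: preferred_name=NULL, nickname=Wes → Wes
row_key=V24: preferred_name=NULL, nickname=NULL, legal_name=NULL (all NULL) → NULL
row_key=V25: preferred_name=NULL, nickname=NULL, legal_name=Gus → Gus
row_key=V28: preferred_name=NULL, nickname=Kai → Kai
row_key=V31: preferred_name=NULL, nickname=Wes → Wes
row_key=V46: preferred_name=NULL, nickname=NULL, legal_name=Carmen → Carmen
row_key=V75: preferred_name=NULL, nickname=Ines → Ines
row_key=V86: preferred_name=Farah → Farah
row_key=V89: preferred_name=NULL, nickname=NULL, legal_name=Gus → Gus
row_key=V95: preferred_name=Gus → Gus
row_key=V96: preferred_name=NULL, nickname=Xiu → Xiu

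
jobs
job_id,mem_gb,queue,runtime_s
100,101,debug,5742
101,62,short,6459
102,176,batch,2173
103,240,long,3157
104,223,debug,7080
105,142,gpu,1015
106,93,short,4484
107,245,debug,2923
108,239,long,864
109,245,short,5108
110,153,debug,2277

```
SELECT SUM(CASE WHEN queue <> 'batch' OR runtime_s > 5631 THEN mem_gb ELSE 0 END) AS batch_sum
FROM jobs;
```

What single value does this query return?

1743

job_id=100: ✓ → 101
job_id=101: ✓ → 62
job_id=102: ✗
job_id=103: ✓ → 240
job_id=104: ✓ → 223
job_id=105: ✓ → 142
job_id=106: ✓ → 93
job_id=107: ✓ → 245
job_id=108: ✓ → 239
job_id=109: ✓ → 245
job_id=110: ✓ → 153
batch_sum = 101 + 62 + 240 + 223 + 142 + 93 + 245 + 239 + 245 + 153 = 1743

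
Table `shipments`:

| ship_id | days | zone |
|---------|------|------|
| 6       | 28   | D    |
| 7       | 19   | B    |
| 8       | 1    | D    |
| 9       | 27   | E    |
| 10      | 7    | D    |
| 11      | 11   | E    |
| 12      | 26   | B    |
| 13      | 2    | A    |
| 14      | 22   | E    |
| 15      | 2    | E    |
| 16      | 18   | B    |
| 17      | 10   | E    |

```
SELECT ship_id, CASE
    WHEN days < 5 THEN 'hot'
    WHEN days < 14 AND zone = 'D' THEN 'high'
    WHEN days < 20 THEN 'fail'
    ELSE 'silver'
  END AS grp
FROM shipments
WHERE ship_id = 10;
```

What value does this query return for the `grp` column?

ship_id = 10: days=7, zone=D.
days < 5 → false
days < 14 AND zone = 'D' → true → high

high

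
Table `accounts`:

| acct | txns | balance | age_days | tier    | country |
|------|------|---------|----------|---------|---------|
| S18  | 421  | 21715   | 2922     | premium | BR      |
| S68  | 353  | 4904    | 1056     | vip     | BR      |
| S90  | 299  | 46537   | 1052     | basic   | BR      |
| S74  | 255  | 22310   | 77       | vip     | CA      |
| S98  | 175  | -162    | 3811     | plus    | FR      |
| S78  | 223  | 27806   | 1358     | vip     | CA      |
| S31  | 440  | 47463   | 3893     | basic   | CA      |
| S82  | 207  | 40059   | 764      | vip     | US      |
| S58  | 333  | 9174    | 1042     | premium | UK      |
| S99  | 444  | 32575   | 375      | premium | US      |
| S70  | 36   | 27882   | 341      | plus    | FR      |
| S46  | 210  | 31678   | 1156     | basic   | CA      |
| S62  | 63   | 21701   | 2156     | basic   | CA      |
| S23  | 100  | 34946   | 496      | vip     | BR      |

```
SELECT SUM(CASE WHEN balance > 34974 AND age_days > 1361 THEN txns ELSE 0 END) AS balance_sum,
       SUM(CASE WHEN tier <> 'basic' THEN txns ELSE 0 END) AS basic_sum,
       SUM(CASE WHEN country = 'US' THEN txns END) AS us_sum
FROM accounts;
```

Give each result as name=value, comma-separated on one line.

[balance_sum: balance > 34974 AND age_days > 1361]
acct=S18: ✗
acct=S68: ✗
acct=S90: ✗
acct=S74: ✗
acct=S98: ✗
acct=S78: ✗
acct=S31: ✓ → 440
acct=S82: ✗
acct=S58: ✗
acct=S99: ✗
acct=S70: ✗
acct=S46: ✗
acct=S62: ✗
acct=S23: ✗
balance_sum = 440
—
[basic_sum: tier <> 'basic']
acct=S18: ✓ → 421
acct=S68: ✓ → 353
acct=S90: ✗
acct=S74: ✓ → 255
acct=S98: ✓ → 175
acct=S78: ✓ → 223
acct=S31: ✗
acct=S82: ✓ → 207
acct=S58: ✓ → 333
acct=S99: ✓ → 444
acct=S70: ✓ → 36
acct=S46: ✗
acct=S62: ✗
acct=S23: ✓ → 100
basic_sum = 421 + 353 + 255 + 175 + 223 + 207 + 333 + 444 + 36 + 100 = 2547
—
[us_sum: country = 'US']
acct=S18: ✗
acct=S68: ✗
acct=S90: ✗
acct=S74: ✗
acct=S98: ✗
acct=S78: ✗
acct=S31: ✗
acct=S82: ✓ → 207
acct=S58: ✗
acct=S99: ✓ → 444
acct=S70: ✗
acct=S46: ✗
acct=S62: ✗
acct=S23: ✗
us_sum = 207 + 444 = 651

balance_sum=440, basic_sum=2547, us_sum=651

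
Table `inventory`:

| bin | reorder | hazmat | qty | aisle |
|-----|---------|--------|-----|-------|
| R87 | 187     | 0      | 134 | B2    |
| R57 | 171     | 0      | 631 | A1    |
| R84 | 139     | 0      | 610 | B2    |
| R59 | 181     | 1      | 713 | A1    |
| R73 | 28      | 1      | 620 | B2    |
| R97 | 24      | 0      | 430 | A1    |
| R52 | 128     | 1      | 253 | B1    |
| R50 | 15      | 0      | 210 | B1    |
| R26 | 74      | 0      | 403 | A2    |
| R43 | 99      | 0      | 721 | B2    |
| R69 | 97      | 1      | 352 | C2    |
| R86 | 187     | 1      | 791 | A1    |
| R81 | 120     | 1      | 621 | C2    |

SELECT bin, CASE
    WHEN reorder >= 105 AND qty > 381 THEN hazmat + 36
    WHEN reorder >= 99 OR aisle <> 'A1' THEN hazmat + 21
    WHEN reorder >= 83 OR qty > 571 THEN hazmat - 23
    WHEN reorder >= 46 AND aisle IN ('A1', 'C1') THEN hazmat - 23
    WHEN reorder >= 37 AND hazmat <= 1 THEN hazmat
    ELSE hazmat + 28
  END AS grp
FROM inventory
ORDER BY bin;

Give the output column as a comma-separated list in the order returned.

bin=R26: reorder >= 99 OR aisle <> 'A1' → 21
bin=R43: reorder >= 99 OR aisle <> 'A1' → 21
bin=R50: reorder >= 99 OR aisle <> 'A1' → 21
bin=R52: reorder >= 99 OR aisle <> 'A1' → 22
bin=R57: reorder >= 105 AND qty > 381 → 36
bin=R59: reorder >= 105 AND qty > 381 → 37
bin=R69: reorder >= 99 OR aisle <> 'A1' → 22
bin=R73: reorder >= 99 OR aisle <> 'A1' → 22
bin=R81: reorder >= 105 AND qty > 381 → 37
bin=R84: reorder >= 105 AND qty > 381 → 36
bin=R86: reorder >= 105 AND qty > 381 → 37
bin=R87: reorder >= 99 OR aisle <> 'A1' → 21
bin=R97: ELSE → 28

21, 21, 21, 22, 36, 37, 22, 22, 37, 36, 37, 21, 28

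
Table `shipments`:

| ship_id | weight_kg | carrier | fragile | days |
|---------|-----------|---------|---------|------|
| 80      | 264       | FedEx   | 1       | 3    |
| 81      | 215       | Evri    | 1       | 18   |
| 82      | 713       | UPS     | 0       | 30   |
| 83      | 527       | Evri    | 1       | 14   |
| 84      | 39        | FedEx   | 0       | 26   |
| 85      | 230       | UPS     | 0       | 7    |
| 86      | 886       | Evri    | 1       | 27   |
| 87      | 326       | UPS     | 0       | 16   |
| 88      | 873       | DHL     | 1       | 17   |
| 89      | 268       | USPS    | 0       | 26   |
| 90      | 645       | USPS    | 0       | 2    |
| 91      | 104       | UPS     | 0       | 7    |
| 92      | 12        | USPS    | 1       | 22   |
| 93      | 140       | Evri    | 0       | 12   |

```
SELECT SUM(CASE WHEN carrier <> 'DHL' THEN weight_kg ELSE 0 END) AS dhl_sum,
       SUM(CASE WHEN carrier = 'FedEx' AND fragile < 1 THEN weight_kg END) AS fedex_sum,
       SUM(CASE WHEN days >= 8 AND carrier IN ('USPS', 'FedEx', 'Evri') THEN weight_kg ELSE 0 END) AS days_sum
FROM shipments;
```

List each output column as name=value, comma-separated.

dhl_sum=4369, fedex_sum=39, days_sum=2087

[dhl_sum: carrier <> 'DHL']
ship_id=80: ✓ → 264
ship_id=81: ✓ → 215
ship_id=82: ✓ → 713
ship_id=83: ✓ → 527
ship_id=84: ✓ → 39
ship_id=85: ✓ → 230
ship_id=86: ✓ → 886
ship_id=87: ✓ → 326
ship_id=88: ✗
ship_id=89: ✓ → 268
ship_id=90: ✓ → 645
ship_id=91: ✓ → 104
ship_id=92: ✓ → 12
ship_id=93: ✓ → 140
dhl_sum = 264 + 215 + 713 + 527 + 39 + 230 + 886 + 326 + 268 + 645 + 104 + 12 + 140 = 4369
—
[fedex_sum: carrier = 'FedEx' AND fragile < 1]
ship_id=80: ✗
ship_id=81: ✗
ship_id=82: ✗
ship_id=83: ✗
ship_id=84: ✓ → 39
ship_id=85: ✗
ship_id=86: ✗
ship_id=87: ✗
ship_id=88: ✗
ship_id=89: ✗
ship_id=90: ✗
ship_id=91: ✗
ship_id=92: ✗
ship_id=93: ✗
fedex_sum = 39
—
[days_sum: days >= 8 AND carrier IN ('USPS', 'FedEx', 'Evri')]
ship_id=80: ✗
ship_id=81: ✓ → 215
ship_id=82: ✗
ship_id=83: ✓ → 527
ship_id=84: ✓ → 39
ship_id=85: ✗
ship_id=86: ✓ → 886
ship_id=87: ✗
ship_id=88: ✗
ship_id=89: ✓ → 268
ship_id=90: ✗
ship_id=91: ✗
ship_id=92: ✓ → 12
ship_id=93: ✓ → 140
days_sum = 215 + 527 + 39 + 886 + 268 + 12 + 140 = 2087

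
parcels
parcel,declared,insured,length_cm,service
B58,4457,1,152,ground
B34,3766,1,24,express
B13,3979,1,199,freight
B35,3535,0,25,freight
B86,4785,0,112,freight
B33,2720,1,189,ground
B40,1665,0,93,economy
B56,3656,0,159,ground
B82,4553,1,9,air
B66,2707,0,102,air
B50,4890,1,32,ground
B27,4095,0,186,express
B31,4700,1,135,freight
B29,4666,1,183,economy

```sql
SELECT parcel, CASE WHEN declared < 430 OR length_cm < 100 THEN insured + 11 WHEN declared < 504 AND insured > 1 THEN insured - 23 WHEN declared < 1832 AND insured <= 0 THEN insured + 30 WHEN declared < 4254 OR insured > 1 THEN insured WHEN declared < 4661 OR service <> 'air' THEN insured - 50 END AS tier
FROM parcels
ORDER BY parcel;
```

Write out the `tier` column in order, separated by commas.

1, 0, -49, -49, 1, 12, 11, 11, 12, 0, -49, 0, 12, -50

parcel=B13: declared < 4254 OR insured > 1 → 1
parcel=B27: declared < 4254 OR insured > 1 → 0
parcel=B29: declared < 4661 OR service <> 'air' → -49
parcel=B31: declared < 4661 OR service <> 'air' → -49
parcel=B33: declared < 4254 OR insured > 1 → 1
parcel=B34: declared < 430 OR length_cm < 100 → 12
parcel=B35: declared < 430 OR length_cm < 100 → 11
parcel=B40: declared < 430 OR length_cm < 100 → 11
parcel=B50: declared < 430 OR length_cm < 100 → 12
parcel=B56: declared < 4254 OR insured > 1 → 0
parcel=B58: declared < 4661 OR service <> 'air' → -49
parcel=B66: declared < 4254 OR insured > 1 → 0
parcel=B82: declared < 430 OR length_cm < 100 → 12
parcel=B86: declared < 4661 OR service <> 'air' → -50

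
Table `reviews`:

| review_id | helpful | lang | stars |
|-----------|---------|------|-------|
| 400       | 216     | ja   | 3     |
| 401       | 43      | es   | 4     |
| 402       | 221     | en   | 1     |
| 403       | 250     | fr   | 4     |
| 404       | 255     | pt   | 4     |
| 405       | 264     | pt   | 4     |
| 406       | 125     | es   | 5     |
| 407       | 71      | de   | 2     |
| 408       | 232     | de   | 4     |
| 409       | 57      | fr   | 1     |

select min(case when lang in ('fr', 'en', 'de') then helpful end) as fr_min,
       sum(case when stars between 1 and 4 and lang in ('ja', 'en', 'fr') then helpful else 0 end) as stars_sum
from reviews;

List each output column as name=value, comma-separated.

[fr_min: lang in ('fr', 'en', 'de')]
review_id=400: ✗
review_id=401: ✗
review_id=402: ✓ → 221
review_id=403: ✓ → 250
review_id=404: ✗
review_id=405: ✗
review_id=406: ✗
review_id=407: ✓ → 71
review_id=408: ✓ → 232
review_id=409: ✓ → 57
fr_min = MIN(221, 250, 71, 232, 57) = 57
—
[stars_sum: stars between 1 and 4 and lang in ('ja', 'en', 'fr')]
review_id=400: ✓ → 216
review_id=401: ✗
review_id=402: ✓ → 221
review_id=403: ✓ → 250
review_id=404: ✗
review_id=405: ✗
review_id=406: ✗
review_id=407: ✗
review_id=408: ✗
review_id=409: ✓ → 57
stars_sum = 216 + 221 + 250 + 57 = 744

fr_min=57, stars_sum=744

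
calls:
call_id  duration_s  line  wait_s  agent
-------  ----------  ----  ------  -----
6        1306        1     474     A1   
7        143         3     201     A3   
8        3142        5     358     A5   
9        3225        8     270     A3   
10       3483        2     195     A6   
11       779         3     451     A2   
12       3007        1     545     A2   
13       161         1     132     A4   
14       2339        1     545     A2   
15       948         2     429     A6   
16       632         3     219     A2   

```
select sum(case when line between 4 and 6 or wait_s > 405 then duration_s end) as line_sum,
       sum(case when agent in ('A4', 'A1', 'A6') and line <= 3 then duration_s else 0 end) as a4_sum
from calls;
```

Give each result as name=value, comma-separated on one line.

[line_sum: line between 4 and 6 or wait_s > 405]
call_id=6: ✓ → 1306
call_id=7: ✗
call_id=8: ✓ → 3142
call_id=9: ✗
call_id=10: ✗
call_id=11: ✓ → 779
call_id=12: ✓ → 3007
call_id=13: ✗
call_id=14: ✓ → 2339
call_id=15: ✓ → 948
call_id=16: ✗
line_sum = 1306 + 3142 + 779 + 3007 + 2339 + 948 = 11521
—
[a4_sum: agent in ('A4', 'A1', 'A6') and line <= 3]
call_id=6: ✓ → 1306
call_id=7: ✗
call_id=8: ✗
call_id=9: ✗
call_id=10: ✓ → 3483
call_id=11: ✗
call_id=12: ✗
call_id=13: ✓ → 161
call_id=14: ✗
call_id=15: ✓ → 948
call_id=16: ✗
a4_sum = 1306 + 3483 + 161 + 948 = 5898

line_sum=11521, a4_sum=5898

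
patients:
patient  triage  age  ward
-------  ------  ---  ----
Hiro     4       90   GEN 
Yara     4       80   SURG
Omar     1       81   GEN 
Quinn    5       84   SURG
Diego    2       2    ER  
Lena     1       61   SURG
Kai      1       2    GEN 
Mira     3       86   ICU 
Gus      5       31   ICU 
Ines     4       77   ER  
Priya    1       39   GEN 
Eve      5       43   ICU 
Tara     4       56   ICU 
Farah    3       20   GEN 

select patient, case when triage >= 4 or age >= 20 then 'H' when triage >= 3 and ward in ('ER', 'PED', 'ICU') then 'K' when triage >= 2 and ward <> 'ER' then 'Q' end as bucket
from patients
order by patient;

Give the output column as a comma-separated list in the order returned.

NULL, H, H, H, H, H, NULL, H, H, H, H, H, H, H

patient=Diego: (no match → NULL) → NULL
patient=Eve: triage >= 4 or age >= 20 → H
patient=Farah: triage >= 4 or age >= 20 → H
patient=Gus: triage >= 4 or age >= 20 → H
patient=Hiro: triage >= 4 or age >= 20 → H
patient=Ines: triage >= 4 or age >= 20 → H
patient=Kai: (no match → NULL) → NULL
patient=Lena: triage >= 4 or age >= 20 → H
patient=Mira: triage >= 4 or age >= 20 → H
patient=Omar: triage >= 4 or age >= 20 → H
patient=Priya: triage >= 4 or age >= 20 → H
patient=Quinn: triage >= 4 or age >= 20 → H
patient=Tara: triage >= 4 or age >= 20 → H
patient=Yara: triage >= 4 or age >= 20 → H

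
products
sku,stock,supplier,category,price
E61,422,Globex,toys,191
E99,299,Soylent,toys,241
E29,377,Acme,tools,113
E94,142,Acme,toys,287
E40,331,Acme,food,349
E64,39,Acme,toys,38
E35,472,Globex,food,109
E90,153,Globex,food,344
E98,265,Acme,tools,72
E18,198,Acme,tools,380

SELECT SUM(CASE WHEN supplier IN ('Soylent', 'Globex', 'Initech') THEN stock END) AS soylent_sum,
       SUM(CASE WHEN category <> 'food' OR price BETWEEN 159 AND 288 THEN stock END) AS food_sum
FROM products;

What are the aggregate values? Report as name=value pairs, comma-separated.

soylent_sum=1346, food_sum=1742

[soylent_sum: supplier IN ('Soylent', 'Globex', 'Initech')]
sku=E61: ✓ → 422
sku=E99: ✓ → 299
sku=E29: ✗
sku=E94: ✗
sku=E40: ✗
sku=E64: ✗
sku=E35: ✓ → 472
sku=E90: ✓ → 153
sku=E98: ✗
sku=E18: ✗
soylent_sum = 422 + 299 + 472 + 153 = 1346
—
[food_sum: category <> 'food' OR price BETWEEN 159 AND 288]
sku=E61: ✓ → 422
sku=E99: ✓ → 299
sku=E29: ✓ → 377
sku=E94: ✓ → 142
sku=E40: ✗
sku=E64: ✓ → 39
sku=E35: ✗
sku=E90: ✗
sku=E98: ✓ → 265
sku=E18: ✓ → 198
food_sum = 422 + 299 + 377 + 142 + 39 + 265 + 198 = 1742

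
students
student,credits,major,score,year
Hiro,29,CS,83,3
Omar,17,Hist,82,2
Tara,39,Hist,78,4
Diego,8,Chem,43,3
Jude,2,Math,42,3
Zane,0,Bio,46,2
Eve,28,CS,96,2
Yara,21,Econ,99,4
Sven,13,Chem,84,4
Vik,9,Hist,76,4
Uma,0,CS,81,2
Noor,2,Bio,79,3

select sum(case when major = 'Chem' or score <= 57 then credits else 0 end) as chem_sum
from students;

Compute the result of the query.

student=Hiro: ✗
student=Omar: ✗
student=Tara: ✗
student=Diego: ✓ → 8
student=Jude: ✓ → 2
student=Zane: ✓ → 0
student=Eve: ✗
student=Yara: ✗
student=Sven: ✓ → 13
student=Vik: ✗
student=Uma: ✗
student=Noor: ✗
chem_sum = 8 + 2 + 13 = 23

23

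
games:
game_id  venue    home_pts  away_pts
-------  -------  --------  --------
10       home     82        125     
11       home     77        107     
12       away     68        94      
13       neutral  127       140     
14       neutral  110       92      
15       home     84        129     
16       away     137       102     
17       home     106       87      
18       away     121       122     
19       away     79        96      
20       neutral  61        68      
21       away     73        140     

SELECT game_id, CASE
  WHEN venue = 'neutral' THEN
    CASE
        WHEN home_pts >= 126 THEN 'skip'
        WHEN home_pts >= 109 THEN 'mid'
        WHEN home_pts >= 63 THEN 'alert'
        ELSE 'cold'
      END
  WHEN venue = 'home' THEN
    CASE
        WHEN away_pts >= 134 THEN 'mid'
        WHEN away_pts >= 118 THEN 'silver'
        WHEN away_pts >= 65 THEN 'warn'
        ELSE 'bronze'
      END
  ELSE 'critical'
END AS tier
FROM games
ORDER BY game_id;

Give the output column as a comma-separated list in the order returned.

silver, warn, critical, skip, mid, silver, critical, warn, critical, critical, cold, critical

game_id=10: venue='home' → inner[away_pts >= 118] → silver
game_id=11: venue='home' → inner[away_pts >= 65] → warn
game_id=12: venue='away' → outer ELSE → critical
game_id=13: venue='neutral' → inner[home_pts >= 126] → skip
game_id=14: venue='neutral' → inner[home_pts >= 109] → mid
game_id=15: venue='home' → inner[away_pts >= 118] → silver
game_id=16: venue='away' → outer ELSE → critical
game_id=17: venue='home' → inner[away_pts >= 65] → warn
game_id=18: venue='away' → outer ELSE → critical
game_id=19: venue='away' → outer ELSE → critical
game_id=20: venue='neutral' → inner[ELSE] → cold
game_id=21: venue='away' → outer ELSE → critical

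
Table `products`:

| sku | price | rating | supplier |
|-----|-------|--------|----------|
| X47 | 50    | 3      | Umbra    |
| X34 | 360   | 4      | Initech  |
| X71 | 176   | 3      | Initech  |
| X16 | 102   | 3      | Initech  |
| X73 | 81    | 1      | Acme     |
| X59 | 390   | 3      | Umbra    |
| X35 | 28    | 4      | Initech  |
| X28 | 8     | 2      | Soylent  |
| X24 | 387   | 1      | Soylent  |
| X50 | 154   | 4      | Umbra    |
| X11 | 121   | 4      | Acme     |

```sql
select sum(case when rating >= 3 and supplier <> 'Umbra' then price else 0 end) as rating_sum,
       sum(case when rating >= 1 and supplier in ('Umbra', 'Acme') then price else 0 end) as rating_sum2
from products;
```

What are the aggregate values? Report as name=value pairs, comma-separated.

[rating_sum: rating >= 3 and supplier <> 'Umbra']
sku=X47: ✗
sku=X34: ✓ → 360
sku=X71: ✓ → 176
sku=X16: ✓ → 102
sku=X73: ✗
sku=X59: ✗
sku=X35: ✓ → 28
sku=X28: ✗
sku=X24: ✗
sku=X50: ✗
sku=X11: ✓ → 121
rating_sum = 360 + 176 + 102 + 28 + 121 = 787
—
[rating_sum2: rating >= 1 and supplier in ('Umbra', 'Acme')]
sku=X47: ✓ → 50
sku=X34: ✗
sku=X71: ✗
sku=X16: ✗
sku=X73: ✓ → 81
sku=X59: ✓ → 390
sku=X35: ✗
sku=X28: ✗
sku=X24: ✗
sku=X50: ✓ → 154
sku=X11: ✓ → 121
rating_sum2 = 50 + 81 + 390 + 154 + 121 = 796

rating_sum=787, rating_sum2=796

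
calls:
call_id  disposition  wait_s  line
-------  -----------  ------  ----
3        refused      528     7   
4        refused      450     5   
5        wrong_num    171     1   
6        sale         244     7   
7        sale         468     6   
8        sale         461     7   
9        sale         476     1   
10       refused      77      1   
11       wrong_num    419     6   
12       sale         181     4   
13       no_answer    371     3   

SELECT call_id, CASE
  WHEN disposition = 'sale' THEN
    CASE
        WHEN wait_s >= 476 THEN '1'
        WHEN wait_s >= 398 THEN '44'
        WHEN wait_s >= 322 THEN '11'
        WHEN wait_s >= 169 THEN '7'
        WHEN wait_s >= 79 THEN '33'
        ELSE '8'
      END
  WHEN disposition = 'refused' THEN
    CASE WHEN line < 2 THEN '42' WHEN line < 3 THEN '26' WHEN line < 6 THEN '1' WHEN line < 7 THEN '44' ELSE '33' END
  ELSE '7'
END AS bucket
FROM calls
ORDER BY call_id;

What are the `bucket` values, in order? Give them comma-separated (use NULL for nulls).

call_id=3: disposition='refused' → inner[ELSE] → 33
call_id=4: disposition='refused' → inner[line < 6] → 1
call_id=5: disposition='wrong_num' → outer ELSE → 7
call_id=6: disposition='sale' → inner[wait_s >= 169] → 7
call_id=7: disposition='sale' → inner[wait_s >= 398] → 44
call_id=8: disposition='sale' → inner[wait_s >= 398] → 44
call_id=9: disposition='sale' → inner[wait_s >= 476] → 1
call_id=10: disposition='refused' → inner[line < 2] → 42
call_id=11: disposition='wrong_num' → outer ELSE → 7
call_id=12: disposition='sale' → inner[wait_s >= 169] → 7
call_id=13: disposition='no_answer' → outer ELSE → 7

33, 1, 7, 7, 44, 44, 1, 42, 7, 7, 7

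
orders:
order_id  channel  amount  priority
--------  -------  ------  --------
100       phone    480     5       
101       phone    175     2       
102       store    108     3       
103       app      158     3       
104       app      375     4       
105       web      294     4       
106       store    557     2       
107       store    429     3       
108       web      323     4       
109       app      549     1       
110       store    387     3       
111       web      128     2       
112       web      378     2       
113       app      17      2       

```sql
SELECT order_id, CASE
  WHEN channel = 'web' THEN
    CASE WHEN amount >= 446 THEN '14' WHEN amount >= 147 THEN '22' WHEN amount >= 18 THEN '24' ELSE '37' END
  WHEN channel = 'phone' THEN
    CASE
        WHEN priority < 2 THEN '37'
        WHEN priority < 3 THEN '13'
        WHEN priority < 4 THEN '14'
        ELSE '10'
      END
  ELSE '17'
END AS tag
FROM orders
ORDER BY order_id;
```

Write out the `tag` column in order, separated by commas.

order_id=100: channel='phone' → inner[ELSE] → 10
order_id=101: channel='phone' → inner[priority < 3] → 13
order_id=102: channel='store' → outer ELSE → 17
order_id=103: channel='app' → outer ELSE → 17
order_id=104: channel='app' → outer ELSE → 17
order_id=105: channel='web' → inner[amount >= 147] → 22
order_id=106: channel='store' → outer ELSE → 17
order_id=107: channel='store' → outer ELSE → 17
order_id=108: channel='web' → inner[amount >= 147] → 22
order_id=109: channel='app' → outer ELSE → 17
order_id=110: channel='store' → outer ELSE → 17
order_id=111: channel='web' → inner[amount >= 18] → 24
order_id=112: channel='web' → inner[amount >= 147] → 22
order_id=113: channel='app' → outer ELSE → 17

10, 13, 17, 17, 17, 22, 17, 17, 22, 17, 17, 24, 22, 17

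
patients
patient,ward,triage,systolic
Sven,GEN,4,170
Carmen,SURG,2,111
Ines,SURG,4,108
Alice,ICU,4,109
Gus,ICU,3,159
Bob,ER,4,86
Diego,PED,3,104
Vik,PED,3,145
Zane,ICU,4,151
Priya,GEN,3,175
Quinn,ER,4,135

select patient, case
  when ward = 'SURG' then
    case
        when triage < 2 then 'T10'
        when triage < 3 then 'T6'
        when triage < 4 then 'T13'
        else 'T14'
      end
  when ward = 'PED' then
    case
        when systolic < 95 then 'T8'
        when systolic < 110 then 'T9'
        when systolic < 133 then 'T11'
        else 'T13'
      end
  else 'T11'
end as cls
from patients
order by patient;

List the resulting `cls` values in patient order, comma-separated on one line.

T11, T11, T6, T9, T11, T14, T11, T11, T11, T13, T11

patient=Alice: ward='ICU' → outer ELSE → T11
patient=Bob: ward='ER' → outer ELSE → T11
patient=Carmen: ward='SURG' → inner[triage < 3] → T6
patient=Diego: ward='PED' → inner[systolic < 110] → T9
patient=Gus: ward='ICU' → outer ELSE → T11
patient=Ines: ward='SURG' → inner[ELSE] → T14
patient=Priya: ward='GEN' → outer ELSE → T11
patient=Quinn: ward='ER' → outer ELSE → T11
patient=Sven: ward='GEN' → outer ELSE → T11
patient=Vik: ward='PED' → inner[ELSE] → T13
patient=Zane: ward='ICU' → outer ELSE → T11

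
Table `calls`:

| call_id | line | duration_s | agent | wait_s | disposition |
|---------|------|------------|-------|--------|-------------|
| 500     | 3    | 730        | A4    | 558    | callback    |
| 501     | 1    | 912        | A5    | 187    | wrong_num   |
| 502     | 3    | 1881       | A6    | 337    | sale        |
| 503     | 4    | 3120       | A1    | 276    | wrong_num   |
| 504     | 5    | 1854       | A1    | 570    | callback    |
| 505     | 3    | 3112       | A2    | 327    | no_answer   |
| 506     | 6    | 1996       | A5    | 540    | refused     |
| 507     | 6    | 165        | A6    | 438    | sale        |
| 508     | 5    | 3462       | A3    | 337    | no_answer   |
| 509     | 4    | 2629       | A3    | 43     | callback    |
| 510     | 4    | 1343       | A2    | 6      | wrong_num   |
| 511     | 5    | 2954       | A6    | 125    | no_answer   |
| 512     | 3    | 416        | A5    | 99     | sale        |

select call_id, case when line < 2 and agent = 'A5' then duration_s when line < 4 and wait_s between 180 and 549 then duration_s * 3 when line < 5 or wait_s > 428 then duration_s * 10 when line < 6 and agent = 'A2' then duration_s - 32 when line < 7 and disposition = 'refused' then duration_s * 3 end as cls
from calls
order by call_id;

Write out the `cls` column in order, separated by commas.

call_id=500: line < 5 or wait_s > 428 → 7300
call_id=501: line < 2 and agent = 'A5' → 912
call_id=502: line < 4 and wait_s between 180 and 549 → 5643
call_id=503: line < 5 or wait_s > 428 → 31200
call_id=504: line < 5 or wait_s > 428 → 18540
call_id=505: line < 4 and wait_s between 180 and 549 → 9336
call_id=506: line < 5 or wait_s > 428 → 19960
call_id=507: line < 5 or wait_s > 428 → 1650
call_id=508: (no match → NULL) → NULL
call_id=509: line < 5 or wait_s > 428 → 26290
call_id=510: line < 5 or wait_s > 428 → 13430
call_id=511: (no match → NULL) → NULL
call_id=512: line < 5 or wait_s > 428 → 4160

7300, 912, 5643, 31200, 18540, 9336, 19960, 1650, NULL, 26290, 13430, NULL, 4160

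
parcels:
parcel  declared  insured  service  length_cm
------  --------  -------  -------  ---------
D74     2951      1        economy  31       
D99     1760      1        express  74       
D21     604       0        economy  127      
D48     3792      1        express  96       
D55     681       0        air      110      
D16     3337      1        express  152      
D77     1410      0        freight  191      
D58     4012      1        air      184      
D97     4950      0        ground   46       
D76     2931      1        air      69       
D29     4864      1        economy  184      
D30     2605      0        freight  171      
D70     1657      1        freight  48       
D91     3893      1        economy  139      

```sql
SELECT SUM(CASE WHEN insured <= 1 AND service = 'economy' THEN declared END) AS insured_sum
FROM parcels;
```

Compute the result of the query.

parcel=D74: ✓ → 2951
parcel=D99: ✗
parcel=D21: ✓ → 604
parcel=D48: ✗
parcel=D55: ✗
parcel=D16: ✗
parcel=D77: ✗
parcel=D58: ✗
parcel=D97: ✗
parcel=D76: ✗
parcel=D29: ✓ → 4864
parcel=D30: ✗
parcel=D70: ✗
parcel=D91: ✓ → 3893
insured_sum = 2951 + 604 + 4864 + 3893 = 12312

12312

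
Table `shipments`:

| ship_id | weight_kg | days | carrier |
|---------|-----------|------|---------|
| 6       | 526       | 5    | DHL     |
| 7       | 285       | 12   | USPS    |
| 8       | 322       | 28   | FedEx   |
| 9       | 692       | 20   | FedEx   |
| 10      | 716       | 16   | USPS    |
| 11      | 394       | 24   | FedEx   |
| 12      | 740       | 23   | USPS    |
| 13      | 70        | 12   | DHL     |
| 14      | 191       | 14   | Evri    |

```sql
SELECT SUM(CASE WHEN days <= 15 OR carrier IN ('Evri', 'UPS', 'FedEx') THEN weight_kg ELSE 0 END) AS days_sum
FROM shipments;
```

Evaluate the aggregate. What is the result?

2480

ship_id=6: ✓ → 526
ship_id=7: ✓ → 285
ship_id=8: ✓ → 322
ship_id=9: ✓ → 692
ship_id=10: ✗
ship_id=11: ✓ → 394
ship_id=12: ✗
ship_id=13: ✓ → 70
ship_id=14: ✓ → 191
days_sum = 526 + 285 + 322 + 692 + 394 + 70 + 191 = 2480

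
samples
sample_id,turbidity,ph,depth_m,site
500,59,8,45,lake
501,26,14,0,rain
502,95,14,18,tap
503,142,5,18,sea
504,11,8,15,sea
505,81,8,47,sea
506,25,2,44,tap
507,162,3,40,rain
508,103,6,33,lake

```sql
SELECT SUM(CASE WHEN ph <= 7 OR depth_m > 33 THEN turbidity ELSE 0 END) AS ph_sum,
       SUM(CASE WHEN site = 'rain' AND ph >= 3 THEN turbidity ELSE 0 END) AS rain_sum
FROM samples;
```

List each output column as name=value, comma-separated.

[ph_sum: ph <= 7 OR depth_m > 33]
sample_id=500: ✓ → 59
sample_id=501: ✗
sample_id=502: ✗
sample_id=503: ✓ → 142
sample_id=504: ✗
sample_id=505: ✓ → 81
sample_id=506: ✓ → 25
sample_id=507: ✓ → 162
sample_id=508: ✓ → 103
ph_sum = 59 + 142 + 81 + 25 + 162 + 103 = 572
—
[rain_sum: site = 'rain' AND ph >= 3]
sample_id=500: ✗
sample_id=501: ✓ → 26
sample_id=502: ✗
sample_id=503: ✗
sample_id=504: ✗
sample_id=505: ✗
sample_id=506: ✗
sample_id=507: ✓ → 162
sample_id=508: ✗
rain_sum = 26 + 162 = 188

ph_sum=572, rain_sum=188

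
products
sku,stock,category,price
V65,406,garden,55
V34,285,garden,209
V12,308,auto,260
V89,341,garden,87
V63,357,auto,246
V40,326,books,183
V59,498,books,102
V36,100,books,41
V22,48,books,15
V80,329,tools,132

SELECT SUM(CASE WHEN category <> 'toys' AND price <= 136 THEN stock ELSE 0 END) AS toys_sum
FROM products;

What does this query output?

1722

sku=V65: ✓ → 406
sku=V34: ✗
sku=V12: ✗
sku=V89: ✓ → 341
sku=V63: ✗
sku=V40: ✗
sku=V59: ✓ → 498
sku=V36: ✓ → 100
sku=V22: ✓ → 48
sku=V80: ✓ → 329
toys_sum = 406 + 341 + 498 + 100 + 48 + 329 = 1722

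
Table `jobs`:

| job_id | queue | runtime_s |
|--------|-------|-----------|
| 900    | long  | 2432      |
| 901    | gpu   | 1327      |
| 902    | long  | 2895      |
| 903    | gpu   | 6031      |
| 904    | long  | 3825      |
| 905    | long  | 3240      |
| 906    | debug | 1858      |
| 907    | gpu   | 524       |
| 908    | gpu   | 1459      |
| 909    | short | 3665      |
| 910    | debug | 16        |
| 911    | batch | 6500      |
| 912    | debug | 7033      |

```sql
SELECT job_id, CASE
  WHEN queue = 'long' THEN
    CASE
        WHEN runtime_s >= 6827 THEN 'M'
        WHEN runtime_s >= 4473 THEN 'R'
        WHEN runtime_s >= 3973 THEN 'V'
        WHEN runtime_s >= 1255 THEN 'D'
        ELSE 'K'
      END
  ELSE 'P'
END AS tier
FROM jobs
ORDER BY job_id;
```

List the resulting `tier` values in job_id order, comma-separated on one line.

D, P, D, P, D, D, P, P, P, P, P, P, P

job_id=900: queue='long' → inner[runtime_s >= 1255] → D
job_id=901: queue='gpu' → outer ELSE → P
job_id=902: queue='long' → inner[runtime_s >= 1255] → D
job_id=903: queue='gpu' → outer ELSE → P
job_id=904: queue='long' → inner[runtime_s >= 1255] → D
job_id=905: queue='long' → inner[runtime_s >= 1255] → D
job_id=906: queue='debug' → outer ELSE → P
job_id=907: queue='gpu' → outer ELSE → P
job_id=908: queue='gpu' → outer ELSE → P
job_id=909: queue='short' → outer ELSE → P
job_id=910: queue='debug' → outer ELSE → P
job_id=911: queue='batch' → outer ELSE → P
job_id=912: queue='debug' → outer ELSE → P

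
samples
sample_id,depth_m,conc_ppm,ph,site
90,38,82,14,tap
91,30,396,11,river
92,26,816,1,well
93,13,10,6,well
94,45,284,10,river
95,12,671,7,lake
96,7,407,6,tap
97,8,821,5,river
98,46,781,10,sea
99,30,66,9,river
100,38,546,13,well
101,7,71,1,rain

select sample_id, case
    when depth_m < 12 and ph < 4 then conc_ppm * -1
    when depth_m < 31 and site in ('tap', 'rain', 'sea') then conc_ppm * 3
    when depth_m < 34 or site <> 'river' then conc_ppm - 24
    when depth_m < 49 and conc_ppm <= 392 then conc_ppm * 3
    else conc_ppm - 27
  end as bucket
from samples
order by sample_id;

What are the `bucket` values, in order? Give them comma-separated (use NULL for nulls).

sample_id=90: depth_m < 34 or site <> 'river' → 58
sample_id=91: depth_m < 34 or site <> 'river' → 372
sample_id=92: depth_m < 34 or site <> 'river' → 792
sample_id=93: depth_m < 34 or site <> 'river' → -14
sample_id=94: depth_m < 49 and conc_ppm <= 392 → 852
sample_id=95: depth_m < 34 or site <> 'river' → 647
sample_id=96: depth_m < 31 and site in ('tap', 'rain', 'sea') → 1221
sample_id=97: depth_m < 34 or site <> 'river' → 797
sample_id=98: depth_m < 34 or site <> 'river' → 757
sample_id=99: depth_m < 34 or site <> 'river' → 42
sample_id=100: depth_m < 34 or site <> 'river' → 522
sample_id=101: depth_m < 12 and ph < 4 → -71

58, 372, 792, -14, 852, 647, 1221, 797, 757, 42, 522, -71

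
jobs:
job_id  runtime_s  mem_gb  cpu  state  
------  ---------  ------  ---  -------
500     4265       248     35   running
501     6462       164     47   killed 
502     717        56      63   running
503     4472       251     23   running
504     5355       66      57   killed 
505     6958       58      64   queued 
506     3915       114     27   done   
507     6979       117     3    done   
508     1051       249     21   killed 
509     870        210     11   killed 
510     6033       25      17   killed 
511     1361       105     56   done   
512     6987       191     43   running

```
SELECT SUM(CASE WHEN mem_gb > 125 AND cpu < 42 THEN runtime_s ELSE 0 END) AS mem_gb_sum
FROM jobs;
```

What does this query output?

10658

job_id=500: ✓ → 4265
job_id=501: ✗
job_id=502: ✗
job_id=503: ✓ → 4472
job_id=504: ✗
job_id=505: ✗
job_id=506: ✗
job_id=507: ✗
job_id=508: ✓ → 1051
job_id=509: ✓ → 870
job_id=510: ✗
job_id=511: ✗
job_id=512: ✗
mem_gb_sum = 4265 + 4472 + 1051 + 870 = 10658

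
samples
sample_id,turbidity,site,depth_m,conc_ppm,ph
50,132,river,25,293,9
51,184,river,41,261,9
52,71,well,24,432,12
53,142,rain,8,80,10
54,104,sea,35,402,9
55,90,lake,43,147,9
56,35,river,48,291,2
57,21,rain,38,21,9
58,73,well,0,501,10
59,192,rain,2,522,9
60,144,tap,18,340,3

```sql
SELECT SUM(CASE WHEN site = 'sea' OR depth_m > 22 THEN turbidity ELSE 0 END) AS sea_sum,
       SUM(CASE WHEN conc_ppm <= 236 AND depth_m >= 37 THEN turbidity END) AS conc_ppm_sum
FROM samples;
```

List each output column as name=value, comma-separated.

[sea_sum: site = 'sea' OR depth_m > 22]
sample_id=50: ✓ → 132
sample_id=51: ✓ → 184
sample_id=52: ✓ → 71
sample_id=53: ✗
sample_id=54: ✓ → 104
sample_id=55: ✓ → 90
sample_id=56: ✓ → 35
sample_id=57: ✓ → 21
sample_id=58: ✗
sample_id=59: ✗
sample_id=60: ✗
sea_sum = 132 + 184 + 71 + 104 + 90 + 35 + 21 = 637
—
[conc_ppm_sum: conc_ppm <= 236 AND depth_m >= 37]
sample_id=50: ✗
sample_id=51: ✗
sample_id=52: ✗
sample_id=53: ✗
sample_id=54: ✗
sample_id=55: ✓ → 90
sample_id=56: ✗
sample_id=57: ✓ → 21
sample_id=58: ✗
sample_id=59: ✗
sample_id=60: ✗
conc_ppm_sum = 90 + 21 = 111

sea_sum=637, conc_ppm_sum=111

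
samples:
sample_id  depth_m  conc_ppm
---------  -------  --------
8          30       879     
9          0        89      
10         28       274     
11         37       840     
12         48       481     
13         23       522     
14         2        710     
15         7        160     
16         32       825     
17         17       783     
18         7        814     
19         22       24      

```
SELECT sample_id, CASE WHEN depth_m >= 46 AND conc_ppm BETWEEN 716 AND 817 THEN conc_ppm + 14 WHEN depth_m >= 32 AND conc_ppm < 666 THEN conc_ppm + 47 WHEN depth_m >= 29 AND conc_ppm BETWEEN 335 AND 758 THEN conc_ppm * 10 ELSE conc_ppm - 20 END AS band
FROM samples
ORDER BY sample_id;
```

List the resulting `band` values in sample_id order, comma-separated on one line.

sample_id=8: ELSE → 859
sample_id=9: ELSE → 69
sample_id=10: ELSE → 254
sample_id=11: ELSE → 820
sample_id=12: depth_m >= 32 AND conc_ppm < 666 → 528
sample_id=13: ELSE → 502
sample_id=14: ELSE → 690
sample_id=15: ELSE → 140
sample_id=16: ELSE → 805
sample_id=17: ELSE → 763
sample_id=18: ELSE → 794
sample_id=19: ELSE → 4

859, 69, 254, 820, 528, 502, 690, 140, 805, 763, 794, 4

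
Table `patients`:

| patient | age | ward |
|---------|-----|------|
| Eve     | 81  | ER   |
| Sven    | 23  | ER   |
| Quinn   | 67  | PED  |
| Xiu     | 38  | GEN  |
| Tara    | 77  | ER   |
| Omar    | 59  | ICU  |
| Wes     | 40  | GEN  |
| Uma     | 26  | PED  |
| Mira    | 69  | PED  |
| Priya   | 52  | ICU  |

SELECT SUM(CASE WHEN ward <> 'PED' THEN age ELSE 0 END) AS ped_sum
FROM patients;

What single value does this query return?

370

patient=Eve: ✓ → 81
patient=Sven: ✓ → 23
patient=Quinn: ✗
patient=Xiu: ✓ → 38
patient=Tara: ✓ → 77
patient=Omar: ✓ → 59
patient=Wes: ✓ → 40
patient=Uma: ✗
patient=Mira: ✗
patient=Priya: ✓ → 52
ped_sum = 81 + 23 + 38 + 77 + 59 + 40 + 52 = 370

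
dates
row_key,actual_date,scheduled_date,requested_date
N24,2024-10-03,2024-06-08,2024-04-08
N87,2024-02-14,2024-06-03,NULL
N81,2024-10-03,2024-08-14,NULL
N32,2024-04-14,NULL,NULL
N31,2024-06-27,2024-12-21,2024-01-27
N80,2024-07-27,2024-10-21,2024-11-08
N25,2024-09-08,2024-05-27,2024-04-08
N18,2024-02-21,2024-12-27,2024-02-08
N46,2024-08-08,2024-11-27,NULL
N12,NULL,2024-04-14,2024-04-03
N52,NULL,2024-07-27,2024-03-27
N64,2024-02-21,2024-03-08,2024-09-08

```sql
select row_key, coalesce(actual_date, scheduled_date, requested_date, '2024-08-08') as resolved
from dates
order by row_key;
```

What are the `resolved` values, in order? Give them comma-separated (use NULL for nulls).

row_key=N12: actual_date=NULL, scheduled_date=2024-04-14 → 2024-04-14
row_key=N18: actual_date=2024-02-21 → 2024-02-21
row_key=N24: actual_date=2024-10-03 → 2024-10-03
row_key=N25: actual_date=2024-09-08 → 2024-09-08
row_key=N31: actual_date=2024-06-27 → 2024-06-27
row_key=N32: actual_date=2024-04-14 → 2024-04-14
row_key=N46: actual_date=2024-08-08 → 2024-08-08
row_key=N52: actual_date=NULL, scheduled_date=2024-07-27 → 2024-07-27
row_key=N64: actual_date=2024-02-21 → 2024-02-21
row_key=N80: actual_date=2024-07-27 → 2024-07-27
row_key=N81: actual_date=2024-10-03 → 2024-10-03
row_key=N87: actual_date=2024-02-14 → 2024-02-14

2024-04-14, 2024-02-21, 2024-10-03, 2024-09-08, 2024-06-27, 2024-04-14, 2024-08-08, 2024-07-27, 2024-02-21, 2024-07-27, 2024-10-03, 2024-02-14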